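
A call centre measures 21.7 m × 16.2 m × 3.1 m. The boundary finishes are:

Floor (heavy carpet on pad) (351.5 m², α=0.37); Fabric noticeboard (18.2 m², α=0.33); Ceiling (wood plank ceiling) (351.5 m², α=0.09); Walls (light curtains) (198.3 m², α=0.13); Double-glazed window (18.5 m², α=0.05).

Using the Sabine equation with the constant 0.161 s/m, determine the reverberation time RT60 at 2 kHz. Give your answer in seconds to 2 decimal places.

0.90 s

A = Σ Sᵢαᵢ = 351.5·0.37 + 18.2·0.33 + 351.5·0.09 + 198.3·0.13 + 18.5·0.05 = 194.400 sabins.
Room volume: 1089.774 m³.
Sabine: RT60 = 0.161 × 1089.774 / 194.400 = 0.90 s.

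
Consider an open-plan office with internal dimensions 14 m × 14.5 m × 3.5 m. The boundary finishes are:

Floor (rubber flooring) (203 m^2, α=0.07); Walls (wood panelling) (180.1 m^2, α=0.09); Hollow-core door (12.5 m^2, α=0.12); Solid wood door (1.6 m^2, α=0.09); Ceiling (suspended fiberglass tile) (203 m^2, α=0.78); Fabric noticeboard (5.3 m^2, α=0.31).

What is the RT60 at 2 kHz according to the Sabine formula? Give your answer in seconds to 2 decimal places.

A = Σ Sᵢαᵢ = 203×0.07 + 180.1×0.09 + 12.5×0.12 + 1.6×0.09 + 203×0.78 + 5.3×0.31 = 192.046 sabins.
Volume V = 14 × 14.5 × 3.5 = 710.5 m³.
RT60 = 0.161 · V / A = 0.161 × 710.5 / 192.046 = 0.60 s.

0.60 s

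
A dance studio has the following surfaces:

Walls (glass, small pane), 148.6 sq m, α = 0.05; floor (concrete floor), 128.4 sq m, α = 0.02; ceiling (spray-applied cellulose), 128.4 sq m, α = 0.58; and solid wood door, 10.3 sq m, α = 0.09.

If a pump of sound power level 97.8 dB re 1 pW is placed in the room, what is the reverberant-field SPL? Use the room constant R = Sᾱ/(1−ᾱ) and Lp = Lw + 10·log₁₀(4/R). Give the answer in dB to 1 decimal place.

83.5 dB

Σ(Sᵢαᵢ) = 148.6·0.05 + 128.4·0.02 + 128.4·0.58 + 10.3·0.09 = 85.397; total area S = 415.7 sq m.
ᾱ = 85.397/415.7 = 0.2054; R = Sᾱ/(1−ᾱ) = 85.397/(1−0.2054) = 107.472 sq m.
Lp = Lw + 10 log₁₀(4/R) = 97.8 -14.29 = 83.5 dB.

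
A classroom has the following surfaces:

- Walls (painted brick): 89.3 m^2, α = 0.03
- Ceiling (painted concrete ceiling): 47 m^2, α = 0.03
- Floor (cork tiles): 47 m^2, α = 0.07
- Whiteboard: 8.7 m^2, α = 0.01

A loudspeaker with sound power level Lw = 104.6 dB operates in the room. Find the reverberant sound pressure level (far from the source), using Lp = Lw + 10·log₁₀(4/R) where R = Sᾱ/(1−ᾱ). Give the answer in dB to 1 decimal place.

101.7 dB

Σ(Sᵢαᵢ) = 89.3×0.03 + 47×0.03 + 47×0.07 + 8.7×0.01 = 7.466; total area S = 192.0 m^2.
ᾱ = 0.0389, so room constant R = A/(1−ᾱ) = 7.768 m^2.
Lp = Lw + 10 log₁₀(4/R) = 104.6 -2.88 = 101.7 dB.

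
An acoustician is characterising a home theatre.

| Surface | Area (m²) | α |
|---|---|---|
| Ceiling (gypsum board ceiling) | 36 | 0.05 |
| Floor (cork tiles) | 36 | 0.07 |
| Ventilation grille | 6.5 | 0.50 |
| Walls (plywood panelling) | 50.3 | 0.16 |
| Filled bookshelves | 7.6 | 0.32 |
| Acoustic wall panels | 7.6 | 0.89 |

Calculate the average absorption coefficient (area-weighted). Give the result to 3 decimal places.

Total surface area S = 144.0 m².
Weighted sum Σ Sα = 24.814.
ᾱ = A/S = 0.172.

0.172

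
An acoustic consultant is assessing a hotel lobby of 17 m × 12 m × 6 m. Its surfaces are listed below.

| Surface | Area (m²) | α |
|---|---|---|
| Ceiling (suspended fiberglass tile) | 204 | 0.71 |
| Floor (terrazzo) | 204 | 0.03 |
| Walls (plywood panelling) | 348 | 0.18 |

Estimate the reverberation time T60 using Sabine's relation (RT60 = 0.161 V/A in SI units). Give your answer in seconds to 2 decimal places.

0.92 sec

Equivalent absorption area: A = 204×0.71 + 204×0.03 + 348×0.18 = 213.600 m².
V = 17·12·6 = 1224 m³.
RT60 = 0.161 · V / A = 0.161 × 1224 / 213.600 = 0.92 s.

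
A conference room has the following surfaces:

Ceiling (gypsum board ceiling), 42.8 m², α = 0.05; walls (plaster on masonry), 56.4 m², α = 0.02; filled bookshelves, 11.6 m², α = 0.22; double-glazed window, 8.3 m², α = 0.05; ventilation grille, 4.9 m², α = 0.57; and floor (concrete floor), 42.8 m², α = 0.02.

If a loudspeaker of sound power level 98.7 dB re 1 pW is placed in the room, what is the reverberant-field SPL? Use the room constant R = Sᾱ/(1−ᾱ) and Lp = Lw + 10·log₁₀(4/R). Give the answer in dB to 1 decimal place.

Σ(Sᵢαᵢ) = 42.8·0.05 + 56.4·0.02 + 11.6·0.22 + 8.3·0.05 + 4.9·0.57 + 42.8·0.02 = 9.884; total area S = 166.8 m².
ᾱ = 9.884/166.8 = 0.0593; R = Sᾱ/(1−ᾱ) = 9.884/(1−0.0593) = 10.507 m².
Lp = 98.7 + 10·log₁₀(4/10.507) = 98.7 + (-4.19) = 94.5 dB.

94.5 dB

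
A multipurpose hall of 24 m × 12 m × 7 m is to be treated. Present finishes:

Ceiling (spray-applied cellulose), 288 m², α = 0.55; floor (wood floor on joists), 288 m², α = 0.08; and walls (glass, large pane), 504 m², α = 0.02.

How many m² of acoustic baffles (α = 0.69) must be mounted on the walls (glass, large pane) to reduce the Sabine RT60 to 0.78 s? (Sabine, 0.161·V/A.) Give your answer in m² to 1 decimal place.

Equivalent absorption area: A₁ = 288*0.55 + 288*0.08 + 504*0.02 = 191.520 m².
V = 2016 m³. Target absorption A₂ = 0.161 × 2016 / 0.78 = 416.123 sabins.
ΔA needed = 416.123 − 191.520 = 224.603 sabins.
Net gain per m²: Δα = 0.69 − 0.02 = 0.67.
Panel area = 224.603 / 0.67 = 335.2 m².

335.2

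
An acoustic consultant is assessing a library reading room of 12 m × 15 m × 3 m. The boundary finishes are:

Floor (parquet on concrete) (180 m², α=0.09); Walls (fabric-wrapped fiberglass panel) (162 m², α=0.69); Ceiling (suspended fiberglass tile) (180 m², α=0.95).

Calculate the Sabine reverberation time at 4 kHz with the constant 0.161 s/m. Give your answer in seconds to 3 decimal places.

Total absorption A = 180*0.09 + 162*0.69 + 180*0.95
  = 16.200 + 111.780 + 171.000 = 298.980 m² sabins.
Room volume: 540 m³.
RT60 = 0.161 · V / A = 0.161 × 540 / 298.980 = 0.291 s.

0.291 sec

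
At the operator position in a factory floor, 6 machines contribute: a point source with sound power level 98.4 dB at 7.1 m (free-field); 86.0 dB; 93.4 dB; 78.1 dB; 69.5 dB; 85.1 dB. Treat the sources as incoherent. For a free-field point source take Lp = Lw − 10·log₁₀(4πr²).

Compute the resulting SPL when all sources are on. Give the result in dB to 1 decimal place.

Source at 7.1 m: Lp = 98.4 − 10·log₁₀(4π·7.1²) = 98.4 − 10·log₁₀(633.471) = 70.4 dB.
Sum in the linear (power) domain: Σ 10^(Lᵢ/10) = 10^(70.4/10) + 10^(86.0/10) + 10^(93.4/10) + 10^(78.1/10) + 10^(69.5/10) + 10^(85.1/10) = 2.994e+09.
Back to dB: 10·log₁₀ Σ = 94.8 dB.

94.8 dB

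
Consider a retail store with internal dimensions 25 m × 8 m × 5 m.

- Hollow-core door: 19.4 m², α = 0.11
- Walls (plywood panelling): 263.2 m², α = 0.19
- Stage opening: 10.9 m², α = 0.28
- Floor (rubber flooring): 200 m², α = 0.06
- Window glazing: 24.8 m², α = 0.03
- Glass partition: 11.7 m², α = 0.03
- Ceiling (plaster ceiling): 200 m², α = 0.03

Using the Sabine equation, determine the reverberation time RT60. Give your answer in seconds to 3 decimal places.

2.167 seconds

A = Σ Sᵢαᵢ = 19.4*0.11 + 263.2*0.19 + 10.9*0.28 + 200*0.06 + 24.8*0.03 + 11.7*0.03 + 200*0.03 = 74.289 sabins.
V = 25·8·5 = 1000 m³.
Sabine: RT60 = 0.161 × 1000 / 74.289 = 2.167 s.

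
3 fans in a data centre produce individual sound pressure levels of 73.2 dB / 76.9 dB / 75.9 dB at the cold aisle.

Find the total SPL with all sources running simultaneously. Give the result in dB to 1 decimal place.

80.4 dB

Converting to relative power and adding: 10^(73.2/10) + 10^(76.9/10) + 10^(75.9/10) = 1.088e+08.
Combined level = 10 log₁₀(1.088e+08) = 80.4 dB.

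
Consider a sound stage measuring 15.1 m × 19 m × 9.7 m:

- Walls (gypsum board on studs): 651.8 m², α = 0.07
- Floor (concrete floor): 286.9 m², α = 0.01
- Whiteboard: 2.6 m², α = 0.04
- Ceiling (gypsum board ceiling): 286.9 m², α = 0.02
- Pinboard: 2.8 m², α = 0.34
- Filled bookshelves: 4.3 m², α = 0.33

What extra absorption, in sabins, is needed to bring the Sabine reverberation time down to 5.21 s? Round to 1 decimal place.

A₁ = Σ Sᵢαᵢ = 651.8*0.07 + 286.9*0.01 + 2.6*0.04 + 286.9*0.02 + 2.8*0.34 + 4.3*0.33 = 56.708 sabins.
For T = 5.21 s, need A₂ = 0.161·V/T = 0.161·2782.93/5.21 = 85.998 sabins.
ΔA = A₂ − A₁ = 85.998 − 56.708 = 29.3 sabins.

29.3 sabins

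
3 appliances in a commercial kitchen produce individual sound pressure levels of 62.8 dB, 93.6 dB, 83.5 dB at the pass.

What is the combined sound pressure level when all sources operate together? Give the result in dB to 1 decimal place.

94.0 dB

Σ 10^(Lᵢ/10) = 2.517e+09.
Combined level = 10 log₁₀(2.517e+09) = 94.0 dB.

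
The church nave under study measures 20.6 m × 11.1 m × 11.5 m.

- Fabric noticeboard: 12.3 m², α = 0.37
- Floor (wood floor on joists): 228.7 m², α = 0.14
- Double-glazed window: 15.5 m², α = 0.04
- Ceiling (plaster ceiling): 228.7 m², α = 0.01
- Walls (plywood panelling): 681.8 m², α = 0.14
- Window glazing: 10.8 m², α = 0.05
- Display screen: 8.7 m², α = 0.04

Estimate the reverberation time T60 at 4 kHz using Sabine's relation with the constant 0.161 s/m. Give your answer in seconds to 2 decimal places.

Total absorption A = 12.3·0.37 + 228.7·0.14 + 15.5·0.04 + 228.7·0.01 + 681.8·0.14 + 10.8·0.05 + 8.7·0.04
  = 4.551 + 32.018 + 0.620 + 2.287 + 95.452 + 0.540 + 0.348 = 135.816 m² sabins.
Volume V = 20.6 × 11.1 × 11.5 = 2629.59 m³.
RT60 = 0.161 · V / A = 0.161 × 2629.59 / 135.816 = 3.12 s.

3.12 sec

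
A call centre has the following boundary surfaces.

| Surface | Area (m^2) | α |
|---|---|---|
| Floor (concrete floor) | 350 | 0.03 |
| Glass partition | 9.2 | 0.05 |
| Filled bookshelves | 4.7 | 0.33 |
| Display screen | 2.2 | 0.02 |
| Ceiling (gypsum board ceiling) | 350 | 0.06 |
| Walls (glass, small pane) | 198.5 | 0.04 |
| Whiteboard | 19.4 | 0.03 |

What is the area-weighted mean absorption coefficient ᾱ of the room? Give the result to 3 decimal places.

0.045

S = Σ Sᵢ = 350 + 9.2 + 4.7 + 2.2 + 350 + 198.5 + 19.4 = 934.0 m^2.
Σ(Sᵢαᵢ) = 350*0.03 + 9.2*0.05 + 4.7*0.33 + 2.2*0.02 + 350*0.06 + 198.5*0.04 + 19.4*0.03 = 42.077.
ᾱ = A/S = 0.045.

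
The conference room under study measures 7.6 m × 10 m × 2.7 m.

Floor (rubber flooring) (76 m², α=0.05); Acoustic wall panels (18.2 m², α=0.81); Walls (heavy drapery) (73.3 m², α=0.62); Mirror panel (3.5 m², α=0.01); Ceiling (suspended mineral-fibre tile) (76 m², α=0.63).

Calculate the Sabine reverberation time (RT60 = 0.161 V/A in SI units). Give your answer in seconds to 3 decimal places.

Equivalent absorption area: A = 76·0.05 + 18.2·0.81 + 73.3·0.62 + 3.5·0.01 + 76·0.63 = 111.903 m².
Volume V = 7.6 × 10 × 2.7 = 205.2 m³.
RT60 = 0.161 · V / A = 0.161 × 205.2 / 111.903 = 0.295 s.

0.295 s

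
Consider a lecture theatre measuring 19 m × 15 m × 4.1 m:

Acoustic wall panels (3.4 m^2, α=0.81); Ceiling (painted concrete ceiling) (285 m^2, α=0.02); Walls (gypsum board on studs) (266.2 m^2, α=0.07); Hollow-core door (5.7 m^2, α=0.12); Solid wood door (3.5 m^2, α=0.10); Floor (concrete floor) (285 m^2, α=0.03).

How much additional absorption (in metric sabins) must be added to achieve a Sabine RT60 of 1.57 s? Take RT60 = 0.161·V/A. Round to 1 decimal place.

83.2 sabins

Total absorption A₁ = 3.4·0.81 + 285·0.02 + 266.2·0.07 + 5.7·0.12 + 3.5·0.10 + 285·0.03
  = 2.754 + 5.700 + 18.634 + 0.684 + 0.350 + 8.550 = 36.672 m^2 sabins.
Target A₂ = 0.161·1168.5/1.57 = 119.827 sabins (V = 1168.5 m³).
ΔA = A₂ − A₁ = 119.827 − 36.672 = 83.2 sabins.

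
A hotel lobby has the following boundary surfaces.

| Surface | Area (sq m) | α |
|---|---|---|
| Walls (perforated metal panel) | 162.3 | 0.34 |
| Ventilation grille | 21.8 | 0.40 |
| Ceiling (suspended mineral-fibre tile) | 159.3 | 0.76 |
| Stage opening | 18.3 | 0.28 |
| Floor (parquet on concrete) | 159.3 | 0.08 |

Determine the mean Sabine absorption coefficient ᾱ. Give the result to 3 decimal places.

0.389

S = Σ Sᵢ = 162.3 + 21.8 + 159.3 + 18.3 + 159.3 = 521.0 sq m.
A = 162.3*0.34 + 21.8*0.40 + 159.3*0.76 + 18.3*0.28 + 159.3*0.08 = 202.838 sabins.
ᾱ = 202.838 / 521.0 = 0.389.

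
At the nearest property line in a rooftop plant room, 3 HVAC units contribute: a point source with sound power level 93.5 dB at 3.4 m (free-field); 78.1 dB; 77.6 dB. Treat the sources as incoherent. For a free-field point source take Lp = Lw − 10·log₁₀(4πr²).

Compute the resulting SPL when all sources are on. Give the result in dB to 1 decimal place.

81.4 dB

Source at 3.4 m: Lp = 93.5 − 10·log₁₀(4π·3.4²) = 93.5 − 10·log₁₀(145.267) = 71.9 dB.
Sum in the linear (power) domain: Σ 10^(Lᵢ/10) = 10^(71.9/10) + 10^(78.1/10) + 10^(77.6/10) = 1.376e+08.
Combined level = 10 log₁₀(1.376e+08) = 81.4 dB.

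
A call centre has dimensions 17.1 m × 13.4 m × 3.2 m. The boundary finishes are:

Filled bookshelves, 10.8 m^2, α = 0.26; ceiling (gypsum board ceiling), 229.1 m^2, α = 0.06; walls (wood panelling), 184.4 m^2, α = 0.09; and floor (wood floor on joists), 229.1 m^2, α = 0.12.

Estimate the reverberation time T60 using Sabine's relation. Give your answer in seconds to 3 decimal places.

1.947 sec

Summing Sᵢαᵢ: 2.808 + 13.746 + 16.596 + 27.492 → A = 60.642 sabins.
V = 17.1·13.4·3.2 = 733.248 m³.
T = 0.161 V/A = 0.161·733.248/60.642 = 1.947 s.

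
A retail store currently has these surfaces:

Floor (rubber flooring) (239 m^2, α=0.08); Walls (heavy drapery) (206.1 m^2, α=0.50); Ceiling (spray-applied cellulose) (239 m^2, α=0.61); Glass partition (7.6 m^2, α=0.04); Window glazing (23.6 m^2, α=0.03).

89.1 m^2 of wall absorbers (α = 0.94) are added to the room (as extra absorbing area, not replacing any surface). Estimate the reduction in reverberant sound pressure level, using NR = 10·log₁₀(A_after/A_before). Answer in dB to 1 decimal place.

1.2 dB

Total absorption A_before = 239*0.08 + 206.1*0.50 + 239*0.61 + 7.6*0.04 + 23.6*0.03
  = 19.120 + 103.050 + 145.790 + 0.304 + 0.708 = 268.972 m^2 sabins.
Added absorption = 89.1 × 0.94 = 83.754 sabins.
New total A_after = 352.726 sabins.
Reduction = 10 log₁₀(A_after/A_before) = 10 log₁₀(1.3114) = 1.2 dB.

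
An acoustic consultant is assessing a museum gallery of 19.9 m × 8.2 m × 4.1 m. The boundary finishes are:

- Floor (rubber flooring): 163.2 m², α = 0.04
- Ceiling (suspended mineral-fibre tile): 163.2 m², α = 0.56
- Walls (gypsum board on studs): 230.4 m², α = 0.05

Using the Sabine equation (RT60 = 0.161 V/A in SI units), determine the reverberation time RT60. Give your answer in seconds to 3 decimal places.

Summing Sᵢαᵢ: 6.528 + 91.392 + 11.520 → A = 109.440 sabins.
Volume V = 19.9 × 8.2 × 4.1 = 669.038 m³.
Sabine: RT60 = 0.161 × 669.038 / 109.440 = 0.984 s.

0.984 sec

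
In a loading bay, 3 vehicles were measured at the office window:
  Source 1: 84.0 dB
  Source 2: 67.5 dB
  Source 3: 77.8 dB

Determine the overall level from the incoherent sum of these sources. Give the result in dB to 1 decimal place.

Σ 10^(Lᵢ/10) = 3.171e+08.
L_total = 10·log₁₀(3.171e+08) = 85.0 dB.

85.0 dB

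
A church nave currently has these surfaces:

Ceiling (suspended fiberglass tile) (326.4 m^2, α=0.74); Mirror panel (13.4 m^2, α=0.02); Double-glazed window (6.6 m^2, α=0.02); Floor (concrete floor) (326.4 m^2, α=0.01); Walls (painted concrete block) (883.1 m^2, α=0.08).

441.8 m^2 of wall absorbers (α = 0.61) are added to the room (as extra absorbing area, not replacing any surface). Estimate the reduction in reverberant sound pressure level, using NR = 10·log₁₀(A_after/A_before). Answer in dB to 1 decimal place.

2.7 dB

Summing Sᵢαᵢ: 241.536 + 0.268 + 0.132 + 3.264 + 70.648 → A_before = 315.848 sabins.
Treatment contributes 441.8·0.61 = 269.498 sabins.
New total A_after = 585.346 sabins.
Reduction = 10 log₁₀(A_after/A_before) = 10 log₁₀(1.8533) = 2.7 dB.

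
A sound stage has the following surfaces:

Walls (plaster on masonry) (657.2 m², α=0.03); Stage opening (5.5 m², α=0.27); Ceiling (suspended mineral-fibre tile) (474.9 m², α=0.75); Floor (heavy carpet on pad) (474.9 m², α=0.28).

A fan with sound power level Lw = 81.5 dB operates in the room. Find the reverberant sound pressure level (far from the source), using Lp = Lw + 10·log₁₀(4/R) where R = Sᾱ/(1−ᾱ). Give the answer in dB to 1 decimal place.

58.8 dB

Σ(Sᵢαᵢ) = 657.2·0.03 + 5.5·0.27 + 474.9·0.75 + 474.9·0.28 = 510.348; total area S = 1612.5 m².
ᾱ = 510.348/1612.5 = 0.3165; R = Sᾱ/(1−ᾱ) = 510.348/(1−0.3165) = 746.669 m².
Lp = Lw + 10 log₁₀(4/R) = 81.5 -22.71 = 58.8 dB.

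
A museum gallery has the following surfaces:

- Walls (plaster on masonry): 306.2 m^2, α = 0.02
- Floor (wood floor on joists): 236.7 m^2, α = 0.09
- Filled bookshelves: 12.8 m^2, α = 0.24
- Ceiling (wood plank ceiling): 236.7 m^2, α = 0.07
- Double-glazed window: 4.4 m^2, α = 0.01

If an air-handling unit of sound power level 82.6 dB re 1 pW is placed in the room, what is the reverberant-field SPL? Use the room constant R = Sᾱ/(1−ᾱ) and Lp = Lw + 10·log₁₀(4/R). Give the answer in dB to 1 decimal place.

Σ(Sᵢαᵢ) = 306.2×0.02 + 236.7×0.09 + 12.8×0.24 + 236.7×0.07 + 4.4×0.01 = 47.112; total area S = 796.8 m^2.
ᾱ = 47.112/796.8 = 0.0591; R = Sᾱ/(1−ᾱ) = 47.112/(1−0.0591) = 50.071 m^2.
Lp = Lw + 10 log₁₀(4/R) = 82.6 -10.98 = 71.6 dB.

71.6 dB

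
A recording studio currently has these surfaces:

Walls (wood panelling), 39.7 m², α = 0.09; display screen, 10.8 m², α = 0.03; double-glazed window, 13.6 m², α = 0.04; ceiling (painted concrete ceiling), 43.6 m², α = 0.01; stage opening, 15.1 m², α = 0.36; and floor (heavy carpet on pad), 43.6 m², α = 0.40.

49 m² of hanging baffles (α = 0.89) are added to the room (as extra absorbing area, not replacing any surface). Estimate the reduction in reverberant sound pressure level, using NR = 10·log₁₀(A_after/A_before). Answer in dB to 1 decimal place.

4.1 dB

Summing Sᵢαᵢ: 3.573 + 0.324 + 0.544 + 0.436 + 5.436 + 17.440 → A_before = 27.753 sabins.
Added absorption = 49 × 0.89 = 43.610 sabins.
New total A_after = 71.363 sabins.
NR = 10·log₁₀(71.363/27.753) = 4.1 dB.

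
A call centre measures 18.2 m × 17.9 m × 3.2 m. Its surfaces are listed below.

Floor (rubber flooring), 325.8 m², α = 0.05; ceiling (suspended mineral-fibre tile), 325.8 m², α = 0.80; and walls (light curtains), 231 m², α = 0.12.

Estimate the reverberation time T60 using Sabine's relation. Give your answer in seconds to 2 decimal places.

0.55 seconds

A = Σ Sᵢαᵢ = 325.8×0.05 + 325.8×0.80 + 231×0.12 = 304.650 sabins.
Volume V = 18.2 × 17.9 × 3.2 = 1042.496 m³.
Sabine: RT60 = 0.161 × 1042.496 / 304.650 = 0.55 s.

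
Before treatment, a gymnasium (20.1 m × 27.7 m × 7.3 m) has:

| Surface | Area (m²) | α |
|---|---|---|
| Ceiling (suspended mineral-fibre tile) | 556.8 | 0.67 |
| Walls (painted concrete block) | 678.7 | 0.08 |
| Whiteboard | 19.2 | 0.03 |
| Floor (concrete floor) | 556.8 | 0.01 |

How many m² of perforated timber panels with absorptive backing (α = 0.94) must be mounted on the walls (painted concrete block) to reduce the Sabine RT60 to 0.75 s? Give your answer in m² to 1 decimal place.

510.5

Summing Sᵢαᵢ: 373.056 + 54.296 + 0.576 + 5.568 → A₁ = 433.496 sabins.
V = 4064.421 m³. Target absorption A₂ = 0.161 × 4064.421 / 0.75 = 872.496 sabins.
Absorption to add: 872.496 − 433.496 = 439.000 sabins.
Net gain per m²: Δα = 0.94 − 0.08 = 0.86.
Area = ΔA/Δα = 439.000/0.86 = 510.5 m².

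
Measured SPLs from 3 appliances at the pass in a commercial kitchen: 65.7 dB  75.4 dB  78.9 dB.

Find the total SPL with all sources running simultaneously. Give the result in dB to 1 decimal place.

Σ 10^(Lᵢ/10) = 1.16e+08.
Back to dB: 10·log₁₀ Σ = 80.6 dB.

80.6 dB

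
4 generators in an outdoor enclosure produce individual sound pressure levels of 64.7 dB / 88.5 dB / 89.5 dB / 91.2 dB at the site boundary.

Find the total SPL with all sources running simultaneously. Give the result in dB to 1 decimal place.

94.7 dB

Sum in the linear (power) domain: Σ 10^(Lᵢ/10) = 10^(64.7/10) + 10^(88.5/10) + 10^(89.5/10) + 10^(91.2/10) = 2.92e+09.
L_total = 10·log₁₀(2.92e+09) = 94.7 dB.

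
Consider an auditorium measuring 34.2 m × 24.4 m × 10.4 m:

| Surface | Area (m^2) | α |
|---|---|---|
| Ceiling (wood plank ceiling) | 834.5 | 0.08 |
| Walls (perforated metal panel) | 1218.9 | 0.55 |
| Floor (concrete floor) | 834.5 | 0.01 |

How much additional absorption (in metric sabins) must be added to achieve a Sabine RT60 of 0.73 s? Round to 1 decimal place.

1168.5 sabins

A₁ = Σ Sᵢαᵢ = 834.5·0.08 + 1218.9·0.55 + 834.5·0.01 = 745.500 sabins.
For T = 0.73 s, need A₂ = 0.161·V/T = 0.161·8678.592/0.73 = 1914.046 sabins.
ΔA = A₂ − A₁ = 1914.046 − 745.500 = 1168.5 sabins.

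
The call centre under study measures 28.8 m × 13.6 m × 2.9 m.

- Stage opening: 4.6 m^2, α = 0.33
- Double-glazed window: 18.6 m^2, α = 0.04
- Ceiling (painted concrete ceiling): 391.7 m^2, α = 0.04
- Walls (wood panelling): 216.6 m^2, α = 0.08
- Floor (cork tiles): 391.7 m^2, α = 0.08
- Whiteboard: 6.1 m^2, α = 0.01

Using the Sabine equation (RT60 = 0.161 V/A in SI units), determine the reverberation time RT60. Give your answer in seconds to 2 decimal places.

Equivalent absorption area: A = 4.6×0.33 + 18.6×0.04 + 391.7×0.04 + 216.6×0.08 + 391.7×0.08 + 6.1×0.01 = 66.655 m^2.
Volume V = 28.8 × 13.6 × 2.9 = 1135.872 m³.
T = 0.161 V/A = 0.161·1135.872/66.655 = 2.74 s.

2.74 seconds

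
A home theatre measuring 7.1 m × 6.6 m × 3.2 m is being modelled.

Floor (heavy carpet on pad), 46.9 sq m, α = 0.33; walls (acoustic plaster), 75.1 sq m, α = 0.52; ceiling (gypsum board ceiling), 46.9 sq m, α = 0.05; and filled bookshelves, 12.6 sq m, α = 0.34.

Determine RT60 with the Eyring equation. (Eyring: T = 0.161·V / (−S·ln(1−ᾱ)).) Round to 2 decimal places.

0.32 seconds

S = Σ Sᵢ = 181.5 sq m.
Σ(Sᵢαᵢ) = 46.9×0.33 + 75.1×0.52 + 46.9×0.05 + 12.6×0.34 = 61.158.
Mean coefficient ᾱ = A/S = 0.3370.
−S·ln(1−ᾱ) = −181.5 × ln(1 − 0.3370) = 74.593.
V = 7.1 × 6.6 × 3.2 = 149.952 m³.
T = 0.161·V/[−S·ln(1−ᾱ)] = 0.161·149.952/74.593 = 0.32 s.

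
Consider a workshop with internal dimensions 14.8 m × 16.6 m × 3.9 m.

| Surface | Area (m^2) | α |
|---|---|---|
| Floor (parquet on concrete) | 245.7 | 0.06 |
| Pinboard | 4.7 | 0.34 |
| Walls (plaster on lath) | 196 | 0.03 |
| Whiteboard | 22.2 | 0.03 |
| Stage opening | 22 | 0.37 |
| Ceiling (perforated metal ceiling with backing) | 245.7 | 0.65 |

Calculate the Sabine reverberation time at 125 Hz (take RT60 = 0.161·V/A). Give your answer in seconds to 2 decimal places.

Equivalent absorption area: A = 245.7*0.06 + 4.7*0.34 + 196*0.03 + 22.2*0.03 + 22*0.37 + 245.7*0.65 = 190.731 m^2.
Room volume: 958.152 m³.
T = 0.161 V/A = 0.161·958.152/190.731 = 0.81 s.

0.81 s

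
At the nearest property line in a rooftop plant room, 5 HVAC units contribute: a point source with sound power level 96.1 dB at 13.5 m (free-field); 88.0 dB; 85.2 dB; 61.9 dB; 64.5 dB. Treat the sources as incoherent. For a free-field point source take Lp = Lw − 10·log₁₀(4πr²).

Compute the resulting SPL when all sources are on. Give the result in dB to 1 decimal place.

Source at 13.5 m: Lp = 96.1 − 10·log₁₀(4π·13.5²) = 96.1 − 10·log₁₀(2290.221) = 62.5 dB.
Converting to relative power and adding: 10^(62.5/10) + 10^(88.0/10) + 10^(85.2/10) + 10^(61.9/10) + 10^(64.5/10) = 9.682e+08.
Back to dB: 10·log₁₀ Σ = 89.9 dB.

89.9 dB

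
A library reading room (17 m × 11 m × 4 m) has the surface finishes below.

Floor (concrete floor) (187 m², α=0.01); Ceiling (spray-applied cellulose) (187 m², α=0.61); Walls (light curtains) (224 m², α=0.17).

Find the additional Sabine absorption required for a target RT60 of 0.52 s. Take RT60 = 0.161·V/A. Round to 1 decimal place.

77.6 sabins

Summing Sᵢαᵢ: 1.870 + 114.070 + 38.080 → A₁ = 154.020 sabins.
For T = 0.52 s, need A₂ = 0.161·V/T = 0.161·748/0.52 = 231.592 sabins.
Shortfall: 231.592 − 154.020 = 77.6 sabins.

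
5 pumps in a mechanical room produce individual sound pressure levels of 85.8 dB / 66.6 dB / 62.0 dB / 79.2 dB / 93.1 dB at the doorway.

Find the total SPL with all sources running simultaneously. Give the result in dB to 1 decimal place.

Converting to relative power and adding: 10^(85.8/10) + 10^(66.6/10) + 10^(62.0/10) + 10^(79.2/10) + 10^(93.1/10) = 2.511e+09.
Back to dB: 10·log₁₀ Σ = 94.0 dB.

94.0 dB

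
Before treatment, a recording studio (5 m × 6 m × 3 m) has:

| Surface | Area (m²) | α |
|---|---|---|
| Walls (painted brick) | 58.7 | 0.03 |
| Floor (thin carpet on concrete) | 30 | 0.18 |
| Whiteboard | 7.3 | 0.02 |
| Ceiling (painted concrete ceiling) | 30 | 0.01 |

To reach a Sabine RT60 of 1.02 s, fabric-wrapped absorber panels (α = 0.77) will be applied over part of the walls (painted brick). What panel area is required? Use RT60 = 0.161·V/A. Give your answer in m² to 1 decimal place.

Equivalent absorption area: A₁ = 58.7·0.03 + 30·0.18 + 7.3·0.02 + 30·0.01 = 7.607 m².
Required A₂ = 0.161·90/1.02 = 14.206 sabins.
Absorption to add: 14.206 − 7.607 = 6.599 sabins.
Net gain per m²: Δα = 0.77 − 0.03 = 0.74.
Panel area = 6.599 / 0.74 = 8.9 m².

8.9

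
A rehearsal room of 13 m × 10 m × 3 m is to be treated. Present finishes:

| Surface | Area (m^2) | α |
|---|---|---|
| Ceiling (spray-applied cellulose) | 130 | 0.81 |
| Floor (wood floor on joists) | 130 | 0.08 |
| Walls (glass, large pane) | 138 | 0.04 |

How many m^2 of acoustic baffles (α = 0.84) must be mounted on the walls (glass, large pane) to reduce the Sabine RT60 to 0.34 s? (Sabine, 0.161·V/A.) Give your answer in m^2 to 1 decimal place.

Total absorption A₁ = 130*0.81 + 130*0.08 + 138*0.04
  = 105.300 + 10.400 + 5.520 = 121.220 m^2 sabins.
Required A₂ = 0.161·390/0.34 = 184.676 sabins.
Absorption to add: 184.676 − 121.220 = 63.456 sabins.
Net gain per m^2: Δα = 0.84 − 0.04 = 0.80.
Area = ΔA/Δα = 63.456/0.80 = 79.3 m^2.

79.3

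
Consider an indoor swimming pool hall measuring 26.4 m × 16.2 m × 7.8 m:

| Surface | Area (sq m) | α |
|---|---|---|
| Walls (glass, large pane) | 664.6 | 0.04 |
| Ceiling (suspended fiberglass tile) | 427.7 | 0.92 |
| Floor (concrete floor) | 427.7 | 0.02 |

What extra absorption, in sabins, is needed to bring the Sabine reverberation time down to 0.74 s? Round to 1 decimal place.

Total absorption A₁ = 664.6*0.04 + 427.7*0.92 + 427.7*0.02
  = 26.584 + 393.484 + 8.554 = 428.622 sq m sabins.
V = 3335.904 m³. Required absorption A₂ = 0.161 × 3335.904 / 0.74 = 725.785 sabins.
Shortfall: 725.785 − 428.622 = 297.2 sabins.

297.2 sabins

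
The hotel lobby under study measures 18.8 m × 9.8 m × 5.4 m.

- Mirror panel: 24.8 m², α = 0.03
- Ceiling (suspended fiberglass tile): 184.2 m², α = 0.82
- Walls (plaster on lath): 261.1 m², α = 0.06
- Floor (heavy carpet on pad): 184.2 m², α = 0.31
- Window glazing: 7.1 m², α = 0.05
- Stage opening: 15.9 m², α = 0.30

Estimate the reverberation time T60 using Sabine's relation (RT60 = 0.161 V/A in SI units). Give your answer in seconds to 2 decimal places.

0.70 s

Equivalent absorption area: A = 24.8×0.03 + 184.2×0.82 + 261.1×0.06 + 184.2×0.31 + 7.1×0.05 + 15.9×0.30 = 229.681 m².
Room volume: 994.896 m³.
Sabine: RT60 = 0.161 × 994.896 / 229.681 = 0.70 s.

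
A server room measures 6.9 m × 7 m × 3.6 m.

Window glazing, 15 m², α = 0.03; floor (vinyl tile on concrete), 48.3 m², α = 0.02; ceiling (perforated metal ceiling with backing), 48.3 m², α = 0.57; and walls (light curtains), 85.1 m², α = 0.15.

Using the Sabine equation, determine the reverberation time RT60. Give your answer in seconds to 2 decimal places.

0.67 sec

Summing Sᵢαᵢ: 0.450 + 0.966 + 27.531 + 12.765 → A = 41.712 sabins.
V = 6.9·7·3.6 = 173.88 m³.
T = 0.161 V/A = 0.161·173.88/41.712 = 0.67 s.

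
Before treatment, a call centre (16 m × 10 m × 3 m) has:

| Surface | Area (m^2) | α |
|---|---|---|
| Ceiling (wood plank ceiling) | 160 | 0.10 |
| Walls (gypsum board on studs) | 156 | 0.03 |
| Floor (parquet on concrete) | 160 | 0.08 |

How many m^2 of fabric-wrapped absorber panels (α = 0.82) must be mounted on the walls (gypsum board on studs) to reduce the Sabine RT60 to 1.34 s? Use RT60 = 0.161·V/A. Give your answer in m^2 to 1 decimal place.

A₁ = Σ Sᵢαᵢ = 160×0.10 + 156×0.03 + 160×0.08 = 33.480 sabins.
V = 480 m³. Target absorption A₂ = 0.161 × 480 / 1.34 = 57.672 sabins.
Absorption to add: 57.672 − 33.480 = 24.192 sabins.
Each m^2 of panel replacing the walls (gypsum board on studs) adds (0.82 − 0.03) = 0.79 sabins.
Panel area = 24.192 / 0.79 = 30.6 m^2.

30.6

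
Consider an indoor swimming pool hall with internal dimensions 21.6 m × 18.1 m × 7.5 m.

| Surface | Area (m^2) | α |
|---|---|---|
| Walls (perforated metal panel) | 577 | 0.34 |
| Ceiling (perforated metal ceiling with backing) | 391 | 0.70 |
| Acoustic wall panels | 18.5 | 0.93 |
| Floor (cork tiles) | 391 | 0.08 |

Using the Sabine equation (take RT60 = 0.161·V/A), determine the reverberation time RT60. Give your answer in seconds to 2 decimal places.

Summing Sᵢαᵢ: 196.180 + 273.700 + 17.205 + 31.280 → A = 518.365 sabins.
Room volume: 2932.2 m³.
Sabine: RT60 = 0.161 × 2932.2 / 518.365 = 0.91 s.

0.91 s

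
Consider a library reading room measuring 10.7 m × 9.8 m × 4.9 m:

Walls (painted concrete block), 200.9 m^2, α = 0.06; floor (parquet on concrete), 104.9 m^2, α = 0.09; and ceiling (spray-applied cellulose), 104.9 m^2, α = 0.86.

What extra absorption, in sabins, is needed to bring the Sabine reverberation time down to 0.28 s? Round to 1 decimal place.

183.7 sabins

A₁ = Σ Sᵢαᵢ = 200.9*0.06 + 104.9*0.09 + 104.9*0.86 = 111.709 sabins.
For T = 0.28 s, need A₂ = 0.161·V/T = 0.161·513.814/0.28 = 295.443 sabins.
ΔA = A₂ − A₁ = 295.443 − 111.709 = 183.7 sabins.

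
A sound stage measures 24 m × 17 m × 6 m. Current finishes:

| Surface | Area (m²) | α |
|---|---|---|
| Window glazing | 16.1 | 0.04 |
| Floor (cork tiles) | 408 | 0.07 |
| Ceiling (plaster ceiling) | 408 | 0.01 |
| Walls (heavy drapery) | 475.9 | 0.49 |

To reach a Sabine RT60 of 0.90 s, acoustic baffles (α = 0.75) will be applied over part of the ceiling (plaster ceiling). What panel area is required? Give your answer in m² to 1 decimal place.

Total absorption A₁ = 16.1*0.04 + 408*0.07 + 408*0.01 + 475.9*0.49
  = 0.644 + 28.560 + 4.080 + 233.191 = 266.475 m² sabins.
V = 2448 m³. Target absorption A₂ = 0.161 × 2448 / 0.90 = 437.920 sabins.
ΔA needed = 437.920 − 266.475 = 171.445 sabins.
Each m² of panel replacing the ceiling (plaster ceiling) adds (0.75 − 0.01) = 0.74 sabins.
Panel area = 171.445 / 0.74 = 231.7 m².

231.7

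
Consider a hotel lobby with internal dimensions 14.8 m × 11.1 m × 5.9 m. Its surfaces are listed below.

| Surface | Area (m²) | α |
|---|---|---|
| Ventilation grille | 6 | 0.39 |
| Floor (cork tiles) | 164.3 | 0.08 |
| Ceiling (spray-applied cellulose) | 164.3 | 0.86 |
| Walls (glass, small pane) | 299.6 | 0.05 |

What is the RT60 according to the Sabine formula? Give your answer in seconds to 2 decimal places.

0.91 sec

Total absorption A = 6·0.39 + 164.3·0.08 + 164.3·0.86 + 299.6·0.05
  = 2.340 + 13.144 + 141.298 + 14.980 = 171.762 m² sabins.
V = 14.8·11.1·5.9 = 969.252 m³.
Sabine: RT60 = 0.161 × 969.252 / 171.762 = 0.91 s.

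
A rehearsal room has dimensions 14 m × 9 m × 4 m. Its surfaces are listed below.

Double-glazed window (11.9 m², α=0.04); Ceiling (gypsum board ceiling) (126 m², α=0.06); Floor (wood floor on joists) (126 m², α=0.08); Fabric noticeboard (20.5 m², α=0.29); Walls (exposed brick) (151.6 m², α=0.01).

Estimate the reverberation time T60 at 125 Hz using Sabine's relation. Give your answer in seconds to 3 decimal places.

Equivalent absorption area: A = 11.9*0.04 + 126*0.06 + 126*0.08 + 20.5*0.29 + 151.6*0.01 = 25.577 m².
Volume V = 14 × 9 × 4 = 504 m³.
Sabine: RT60 = 0.161 × 504 / 25.577 = 3.173 s.

3.173 s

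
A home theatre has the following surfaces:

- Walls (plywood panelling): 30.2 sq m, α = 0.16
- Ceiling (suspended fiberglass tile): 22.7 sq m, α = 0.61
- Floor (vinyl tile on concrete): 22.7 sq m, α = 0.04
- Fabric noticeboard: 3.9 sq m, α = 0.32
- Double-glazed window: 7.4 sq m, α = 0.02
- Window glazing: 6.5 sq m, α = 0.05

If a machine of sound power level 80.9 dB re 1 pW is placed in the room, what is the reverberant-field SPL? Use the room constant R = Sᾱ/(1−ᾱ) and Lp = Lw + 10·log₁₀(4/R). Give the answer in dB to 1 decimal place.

A = 21.308 sabins; S = 93.4 sq m.
ᾱ = 0.2281, so room constant R = A/(1−ᾱ) = 27.605 sq m.
Lp = 80.9 + 10·log₁₀(4/27.605) = 80.9 + (-8.39) = 72.5 dB.

72.5 dB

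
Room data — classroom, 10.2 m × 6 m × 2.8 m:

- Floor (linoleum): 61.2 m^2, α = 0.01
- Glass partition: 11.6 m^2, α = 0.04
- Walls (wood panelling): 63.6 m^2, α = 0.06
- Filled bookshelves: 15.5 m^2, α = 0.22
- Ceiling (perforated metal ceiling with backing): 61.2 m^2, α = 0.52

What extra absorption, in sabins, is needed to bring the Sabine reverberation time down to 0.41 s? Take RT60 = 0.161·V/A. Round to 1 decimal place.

A₁ = Σ Sᵢαᵢ = 61.2·0.01 + 11.6·0.04 + 63.6·0.06 + 15.5·0.22 + 61.2·0.52 = 40.126 sabins.
V = 171.36 m³. Required absorption A₂ = 0.161 × 171.36 / 0.41 = 67.290 sabins.
ΔA = A₂ − A₁ = 67.290 − 40.126 = 27.2 sabins.

27.2 sabins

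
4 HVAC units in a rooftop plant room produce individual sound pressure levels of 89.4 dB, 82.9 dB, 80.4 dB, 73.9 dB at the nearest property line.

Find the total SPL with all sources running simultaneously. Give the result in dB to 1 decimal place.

Converting to relative power and adding: 10^(89.4/10) + 10^(82.9/10) + 10^(80.4/10) + 10^(73.9/10) = 1.2e+09.
Back to dB: 10·log₁₀ Σ = 90.8 dB.

90.8 dB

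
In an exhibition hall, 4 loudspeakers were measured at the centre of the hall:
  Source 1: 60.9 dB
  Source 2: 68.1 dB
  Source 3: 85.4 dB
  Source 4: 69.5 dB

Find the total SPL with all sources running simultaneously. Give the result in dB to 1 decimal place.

85.6 dB

Σ 10^(Lᵢ/10) = 3.633e+08.
Back to dB: 10·log₁₀ Σ = 85.6 dB.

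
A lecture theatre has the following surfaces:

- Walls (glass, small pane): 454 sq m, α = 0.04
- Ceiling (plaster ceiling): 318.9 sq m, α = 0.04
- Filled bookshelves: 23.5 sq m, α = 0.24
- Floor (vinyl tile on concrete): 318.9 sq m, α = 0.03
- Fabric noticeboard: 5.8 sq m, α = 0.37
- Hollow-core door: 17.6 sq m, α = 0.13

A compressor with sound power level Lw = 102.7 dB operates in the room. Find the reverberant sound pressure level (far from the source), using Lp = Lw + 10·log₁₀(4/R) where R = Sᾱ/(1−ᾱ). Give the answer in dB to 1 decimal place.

91.5 dB

Σ(Sᵢαᵢ) = 454×0.04 + 318.9×0.04 + 23.5×0.24 + 318.9×0.03 + 5.8×0.37 + 17.6×0.13 = 50.557; total area S = 1138.7 sq m.
ᾱ = 50.557/1138.7 = 0.0444; R = Sᾱ/(1−ᾱ) = 50.557/(1−0.0444) = 52.906 sq m.
Lp = 102.7 + 10·log₁₀(4/52.906) = 102.7 + (-11.21) = 91.5 dB.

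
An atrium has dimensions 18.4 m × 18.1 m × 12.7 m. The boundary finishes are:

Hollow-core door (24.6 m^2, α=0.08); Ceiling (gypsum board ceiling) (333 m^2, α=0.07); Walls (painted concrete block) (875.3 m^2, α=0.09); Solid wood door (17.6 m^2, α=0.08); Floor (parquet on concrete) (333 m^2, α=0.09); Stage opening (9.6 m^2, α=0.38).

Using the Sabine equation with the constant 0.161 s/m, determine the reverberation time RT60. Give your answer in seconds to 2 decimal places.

4.90 seconds

Total absorption A = 24.6×0.08 + 333×0.07 + 875.3×0.09 + 17.6×0.08 + 333×0.09 + 9.6×0.38
  = 1.968 + 23.310 + 78.777 + 1.408 + 29.970 + 3.648 = 139.081 m^2 sabins.
Room volume: 4229.608 m³.
T = 0.161 V/A = 0.161·4229.608/139.081 = 4.90 s.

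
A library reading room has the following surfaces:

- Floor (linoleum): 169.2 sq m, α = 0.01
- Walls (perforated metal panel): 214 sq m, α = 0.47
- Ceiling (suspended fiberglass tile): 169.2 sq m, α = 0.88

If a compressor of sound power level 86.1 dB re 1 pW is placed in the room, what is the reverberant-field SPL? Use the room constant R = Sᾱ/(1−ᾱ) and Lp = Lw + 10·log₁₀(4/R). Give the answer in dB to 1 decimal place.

65.5 dB

Σ(Sᵢαᵢ) = 169.2×0.01 + 214×0.47 + 169.2×0.88 = 251.168; total area S = 552.4 sq m.
ᾱ = 0.4547, so room constant R = A/(1−ᾱ) = 460.605 sq m.
Lp = Lw + 10 log₁₀(4/R) = 86.1 -20.61 = 65.5 dB.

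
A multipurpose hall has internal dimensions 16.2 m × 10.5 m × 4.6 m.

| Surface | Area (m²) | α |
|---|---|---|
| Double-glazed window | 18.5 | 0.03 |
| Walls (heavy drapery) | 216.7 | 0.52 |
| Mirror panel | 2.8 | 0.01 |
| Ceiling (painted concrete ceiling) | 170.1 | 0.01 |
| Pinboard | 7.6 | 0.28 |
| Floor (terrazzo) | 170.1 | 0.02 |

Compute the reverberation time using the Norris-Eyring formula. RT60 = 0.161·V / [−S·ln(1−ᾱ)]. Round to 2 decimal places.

0.93 seconds

S = Σ Sᵢ = 585.8 m².
Absorption A = 18.5·0.03 + 216.7·0.52 + 2.8·0.01 + 170.1·0.01 + 7.6·0.28 + 170.1·0.02 = 120.498 sabins.
ᾱ = 120.498 / 585.8 = 0.2057.
−S·ln(1−ᾱ) = −585.8 × ln(1 − 0.2057) = 134.906.
V = 16.2 × 10.5 × 4.6 = 782.46 m³.
T = 0.161·V/[−S·ln(1−ᾱ)] = 0.161·782.46/134.906 = 0.93 s.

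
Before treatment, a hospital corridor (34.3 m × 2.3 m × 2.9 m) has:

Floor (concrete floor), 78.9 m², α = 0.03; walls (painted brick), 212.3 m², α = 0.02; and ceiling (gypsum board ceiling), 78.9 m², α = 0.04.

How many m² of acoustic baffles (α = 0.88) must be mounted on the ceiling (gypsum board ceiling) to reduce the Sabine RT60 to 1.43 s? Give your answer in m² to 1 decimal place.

Total absorption A₁ = 78.9·0.03 + 212.3·0.02 + 78.9·0.04
  = 2.367 + 4.246 + 3.156 = 9.769 m² sabins.
V = 228.781 m³. Target absorption A₂ = 0.161 × 228.781 / 1.43 = 25.758 sabins.
Absorption to add: 25.758 − 9.769 = 15.989 sabins.
Each m² of panel replacing the ceiling (gypsum board ceiling) adds (0.88 − 0.04) = 0.84 sabins.
Panel area = 15.989 / 0.84 = 19.0 m².

19.0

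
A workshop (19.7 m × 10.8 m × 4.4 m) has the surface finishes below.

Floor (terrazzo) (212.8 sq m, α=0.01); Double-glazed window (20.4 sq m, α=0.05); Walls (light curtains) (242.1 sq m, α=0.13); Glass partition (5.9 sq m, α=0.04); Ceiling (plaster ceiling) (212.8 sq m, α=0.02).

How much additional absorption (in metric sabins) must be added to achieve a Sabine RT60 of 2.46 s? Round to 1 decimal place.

A₁ = Σ Sᵢαᵢ = 212.8·0.01 + 20.4·0.05 + 242.1·0.13 + 5.9·0.04 + 212.8·0.02 = 39.113 sabins.
Target A₂ = 0.161·936.144/2.46 = 61.268 sabins (V = 936.144 m³).
ΔA = A₂ − A₁ = 61.268 − 39.113 = 22.2 sabins.

22.2 sabins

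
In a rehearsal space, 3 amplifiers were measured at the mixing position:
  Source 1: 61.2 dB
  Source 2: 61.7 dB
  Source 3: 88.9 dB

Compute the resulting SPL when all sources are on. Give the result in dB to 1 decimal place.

88.9 dB

Σ 10^(Lᵢ/10) = 7.79e+08.
Back to dB: 10·log₁₀ Σ = 88.9 dB.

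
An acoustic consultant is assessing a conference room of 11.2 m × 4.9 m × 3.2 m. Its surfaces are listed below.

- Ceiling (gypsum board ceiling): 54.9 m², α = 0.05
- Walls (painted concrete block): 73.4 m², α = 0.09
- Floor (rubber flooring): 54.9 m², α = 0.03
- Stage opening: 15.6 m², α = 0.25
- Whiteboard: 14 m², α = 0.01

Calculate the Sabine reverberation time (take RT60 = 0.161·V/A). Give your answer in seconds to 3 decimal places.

Summing Sᵢαᵢ: 2.745 + 6.606 + 1.647 + 3.900 + 0.140 → A = 15.038 sabins.
V = 11.2·4.9·3.2 = 175.616 m³.
RT60 = 0.161 · V / A = 0.161 × 175.616 / 15.038 = 1.880 s.

1.880 sec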